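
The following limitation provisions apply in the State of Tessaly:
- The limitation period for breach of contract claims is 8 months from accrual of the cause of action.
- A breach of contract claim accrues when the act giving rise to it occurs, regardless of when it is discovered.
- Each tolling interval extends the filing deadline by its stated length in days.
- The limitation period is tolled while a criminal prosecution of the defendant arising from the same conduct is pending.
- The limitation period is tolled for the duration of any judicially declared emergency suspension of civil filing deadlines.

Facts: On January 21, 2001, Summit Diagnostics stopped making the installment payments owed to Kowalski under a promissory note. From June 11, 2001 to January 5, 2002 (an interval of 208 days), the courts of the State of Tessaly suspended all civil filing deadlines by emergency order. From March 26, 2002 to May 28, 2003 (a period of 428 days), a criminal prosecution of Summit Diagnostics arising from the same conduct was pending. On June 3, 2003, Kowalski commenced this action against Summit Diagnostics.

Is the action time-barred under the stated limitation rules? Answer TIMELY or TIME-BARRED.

The limitation period began to run on January 21, 2001.
The untolled deadline — 8 months after January 21, 2001 — is September 21, 2001.
The emergency suspension of filing deadlines from June 11, 2001 to January 5, 2002 tolled the period for 208 days, extending the deadline to April 17, 2002.
The pending criminal prosecution from March 26, 2002 to May 28, 2003 tolled the period for 428 days, extending the deadline to June 19, 2003.
The June 3, 2003 filing precedes the June 19, 2003 deadline; the claim is timely.

TIMELY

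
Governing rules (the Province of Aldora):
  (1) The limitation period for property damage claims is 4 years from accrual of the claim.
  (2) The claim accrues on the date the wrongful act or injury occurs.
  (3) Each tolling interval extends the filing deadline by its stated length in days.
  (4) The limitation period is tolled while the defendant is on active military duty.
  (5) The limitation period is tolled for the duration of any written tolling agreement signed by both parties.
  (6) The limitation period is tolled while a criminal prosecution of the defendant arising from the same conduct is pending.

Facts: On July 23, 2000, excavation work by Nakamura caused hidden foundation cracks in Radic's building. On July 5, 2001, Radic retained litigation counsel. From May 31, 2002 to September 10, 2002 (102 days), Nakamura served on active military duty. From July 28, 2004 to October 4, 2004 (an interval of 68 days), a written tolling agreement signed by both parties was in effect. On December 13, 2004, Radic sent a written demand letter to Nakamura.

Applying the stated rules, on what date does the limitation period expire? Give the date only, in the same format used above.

The claim accrued on July 23, 2000, the date of the act.
Adding the 4 years base period to July 23, 2000 gives a deadline of July 23, 2004, before any tolling.
The defendant's active military service from May 31, 2002 to September 10, 2002 tolled the period for 102 days, extending the deadline to November 2, 2004.
Because the written tolling agreement ran from July 28, 2004 to October 4, 2004, the deadline is extended by 68 days to January 9, 2005.
The other events in the timeline have no effect on the limitation period under the stated rules.

January 9, 2005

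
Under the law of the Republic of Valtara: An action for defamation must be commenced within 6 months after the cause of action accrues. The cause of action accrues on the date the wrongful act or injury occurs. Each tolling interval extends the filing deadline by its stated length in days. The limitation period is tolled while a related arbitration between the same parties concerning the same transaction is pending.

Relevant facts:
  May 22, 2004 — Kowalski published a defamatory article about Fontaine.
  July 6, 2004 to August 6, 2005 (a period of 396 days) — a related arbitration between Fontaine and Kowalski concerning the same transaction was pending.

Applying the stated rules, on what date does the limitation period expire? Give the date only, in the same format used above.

The limitation period began to run on May 22, 2004.
6 months from May 22, 2004 is November 22, 2004.
Because the pending related arbitration ran from July 6, 2004 to August 6, 2005, the deadline is extended by 396 days to December 23, 2005.

December 23, 2005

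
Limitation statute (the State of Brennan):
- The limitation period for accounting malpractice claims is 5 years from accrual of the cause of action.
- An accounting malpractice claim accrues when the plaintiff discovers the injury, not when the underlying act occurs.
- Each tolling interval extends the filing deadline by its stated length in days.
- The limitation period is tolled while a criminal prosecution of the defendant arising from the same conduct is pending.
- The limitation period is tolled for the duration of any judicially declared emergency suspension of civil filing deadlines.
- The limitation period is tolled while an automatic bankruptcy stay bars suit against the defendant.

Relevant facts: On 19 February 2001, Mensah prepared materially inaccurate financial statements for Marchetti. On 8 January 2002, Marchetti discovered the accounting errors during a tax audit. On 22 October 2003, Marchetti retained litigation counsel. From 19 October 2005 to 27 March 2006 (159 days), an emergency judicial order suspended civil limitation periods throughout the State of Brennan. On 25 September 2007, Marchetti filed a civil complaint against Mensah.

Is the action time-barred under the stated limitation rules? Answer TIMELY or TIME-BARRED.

TIME-BARRED

Under the discovery rule, the claim accrued on 8 January 2002, when Marchetti discovered the injury — not on the 19 February 2001 date of the underlying act.
Adding the 5 years base period to 8 January 2002 gives a deadline of 8 January 2007, before any tolling.
Because the emergency suspension of filing deadlines ran from 19 October 2005 to 27 March 2006, the deadline is extended by 159 days to 16 June 2007.
None of the other events listed affects the running of the period under the stated rules.
Filing on 25 September 2007 missed the 16 June 2007 deadline — the action is time-barred.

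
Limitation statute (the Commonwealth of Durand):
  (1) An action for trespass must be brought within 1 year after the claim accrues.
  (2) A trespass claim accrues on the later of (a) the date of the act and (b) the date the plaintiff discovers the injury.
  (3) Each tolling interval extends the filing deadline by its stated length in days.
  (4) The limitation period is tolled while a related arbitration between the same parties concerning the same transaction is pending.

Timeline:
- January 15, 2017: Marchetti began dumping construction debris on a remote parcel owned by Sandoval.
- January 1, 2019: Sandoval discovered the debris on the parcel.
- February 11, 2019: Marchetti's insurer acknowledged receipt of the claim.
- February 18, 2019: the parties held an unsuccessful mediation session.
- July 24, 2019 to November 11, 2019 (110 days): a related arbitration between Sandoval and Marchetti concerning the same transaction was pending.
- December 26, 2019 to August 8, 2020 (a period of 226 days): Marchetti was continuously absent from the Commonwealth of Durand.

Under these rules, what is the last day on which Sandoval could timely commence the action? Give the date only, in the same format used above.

April 20, 2020

Because discovery on January 1, 2019 post-dates the January 15, 2017 act, accrual under the later-of rule falls on January 1, 2019.
1 year from January 1, 2019 is January 1, 2020.
Because the pending related arbitration ran from July 24, 2019 to November 11, 2019, the deadline is extended by 110 days to April 20, 2020.
Although the defendant's absence ran from December 26, 2019 to August 8, 2020, the stated rules do not make that a tolling event, so it is disregarded.
Nothing else in the chronology tolls or restarts the period.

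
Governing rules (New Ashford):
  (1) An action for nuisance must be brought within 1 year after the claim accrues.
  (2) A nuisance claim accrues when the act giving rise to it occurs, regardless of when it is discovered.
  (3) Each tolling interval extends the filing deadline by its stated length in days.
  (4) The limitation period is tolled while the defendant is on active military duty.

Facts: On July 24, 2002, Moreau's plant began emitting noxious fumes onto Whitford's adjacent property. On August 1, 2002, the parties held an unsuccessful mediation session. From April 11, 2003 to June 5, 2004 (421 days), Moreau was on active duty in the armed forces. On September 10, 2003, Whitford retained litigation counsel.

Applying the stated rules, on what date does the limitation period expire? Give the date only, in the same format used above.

September 17, 2004

The claim accrued on July 24, 2002, when the wrongful act occurred.
1 year from July 24, 2002 is July 24, 2003.
The period was tolled for 421 days by the defendant's active military service (April 11, 2003 to June 5, 2004), pushing the deadline to September 17, 2004.
None of the other events listed affects the running of the period under the stated rules.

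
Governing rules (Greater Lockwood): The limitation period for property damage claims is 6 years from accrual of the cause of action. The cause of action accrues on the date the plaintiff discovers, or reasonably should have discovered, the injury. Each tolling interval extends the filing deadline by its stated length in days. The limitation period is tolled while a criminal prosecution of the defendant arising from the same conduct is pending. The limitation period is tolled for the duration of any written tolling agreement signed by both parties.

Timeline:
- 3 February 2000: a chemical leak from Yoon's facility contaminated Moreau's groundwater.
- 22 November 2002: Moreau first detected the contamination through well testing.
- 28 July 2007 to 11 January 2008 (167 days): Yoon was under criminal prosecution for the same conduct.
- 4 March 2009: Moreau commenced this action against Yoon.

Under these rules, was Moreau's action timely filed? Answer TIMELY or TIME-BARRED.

TIMELY

Under the discovery rule, the claim accrued on 22 November 2002, when Moreau discovered the injury — not on the 3 February 2000 date of the underlying act.
Adding the 6 years base period to 22 November 2002 gives a deadline of 22 November 2008, before any tolling.
The period was tolled for 167 days by the pending criminal prosecution (28 July 2007 to 11 January 2008), pushing the deadline to 8 May 2009.
Filing on 4 March 2009 beat the 8 May 2009 deadline — the action is timely.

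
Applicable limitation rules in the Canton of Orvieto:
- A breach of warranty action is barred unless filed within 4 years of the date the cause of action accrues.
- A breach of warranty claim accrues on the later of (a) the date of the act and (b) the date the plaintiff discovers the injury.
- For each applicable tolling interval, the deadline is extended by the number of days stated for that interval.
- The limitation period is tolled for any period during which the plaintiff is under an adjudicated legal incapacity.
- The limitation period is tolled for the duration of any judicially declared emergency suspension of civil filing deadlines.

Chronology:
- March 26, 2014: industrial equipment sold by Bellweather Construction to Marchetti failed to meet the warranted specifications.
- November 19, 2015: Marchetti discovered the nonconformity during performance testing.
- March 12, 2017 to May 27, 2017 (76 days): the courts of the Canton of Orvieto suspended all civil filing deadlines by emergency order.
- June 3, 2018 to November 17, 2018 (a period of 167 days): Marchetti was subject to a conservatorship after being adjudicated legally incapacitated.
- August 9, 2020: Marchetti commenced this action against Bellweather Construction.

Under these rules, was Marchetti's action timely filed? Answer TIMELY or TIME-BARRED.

Taking the later of the act (March 26, 2014) and discovery (November 19, 2015), the claim accrued on November 19, 2015.
4 years from November 19, 2015 is November 19, 2019.
The period was tolled for 76 days by the emergency suspension of filing deadlines (March 12, 2017 to May 27, 2017), pushing the deadline to February 3, 2020.
The period was tolled for 167 days by the plaintiff's legal incapacity (June 3, 2018 to November 17, 2018), pushing the deadline to July 19, 2020.
Marchetti filed on August 9, 2020, after the July 19, 2020 deadline, so the action is time-barred.

TIME-BARRED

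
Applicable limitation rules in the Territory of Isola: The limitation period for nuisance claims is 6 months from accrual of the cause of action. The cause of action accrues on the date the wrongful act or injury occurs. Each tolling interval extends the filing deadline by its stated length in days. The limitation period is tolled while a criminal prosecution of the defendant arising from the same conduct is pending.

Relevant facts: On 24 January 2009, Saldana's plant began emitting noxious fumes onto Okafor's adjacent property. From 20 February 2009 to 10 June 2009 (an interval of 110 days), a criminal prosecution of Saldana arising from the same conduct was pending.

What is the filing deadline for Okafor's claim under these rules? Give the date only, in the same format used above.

11 November 2009

The limitation period began to run on 24 January 2009.
Adding the 6 months base period to 24 January 2009 gives a deadline of 24 July 2009, before any tolling.
Because the pending criminal prosecution ran from 20 February 2009 to 10 June 2009, the deadline is extended by 110 days to 11 November 2009.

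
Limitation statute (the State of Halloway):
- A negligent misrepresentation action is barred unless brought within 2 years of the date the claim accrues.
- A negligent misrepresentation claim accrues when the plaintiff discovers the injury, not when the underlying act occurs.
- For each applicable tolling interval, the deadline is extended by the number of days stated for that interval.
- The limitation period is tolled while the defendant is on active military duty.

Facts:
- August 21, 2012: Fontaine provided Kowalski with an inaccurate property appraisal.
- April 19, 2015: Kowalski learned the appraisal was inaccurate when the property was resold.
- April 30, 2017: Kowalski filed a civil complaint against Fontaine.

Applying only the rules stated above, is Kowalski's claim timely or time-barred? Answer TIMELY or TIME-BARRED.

The claim did not accrue until Kowalski discovered the injury on April 19, 2015; the August 21, 2012 act date does not start the clock under the stated rule.
The untolled deadline — 2 years after April 19, 2015 — is April 19, 2017.
Kowalski filed on April 30, 2017, after the April 19, 2017 deadline, so the action is time-barred.

TIME-BARRED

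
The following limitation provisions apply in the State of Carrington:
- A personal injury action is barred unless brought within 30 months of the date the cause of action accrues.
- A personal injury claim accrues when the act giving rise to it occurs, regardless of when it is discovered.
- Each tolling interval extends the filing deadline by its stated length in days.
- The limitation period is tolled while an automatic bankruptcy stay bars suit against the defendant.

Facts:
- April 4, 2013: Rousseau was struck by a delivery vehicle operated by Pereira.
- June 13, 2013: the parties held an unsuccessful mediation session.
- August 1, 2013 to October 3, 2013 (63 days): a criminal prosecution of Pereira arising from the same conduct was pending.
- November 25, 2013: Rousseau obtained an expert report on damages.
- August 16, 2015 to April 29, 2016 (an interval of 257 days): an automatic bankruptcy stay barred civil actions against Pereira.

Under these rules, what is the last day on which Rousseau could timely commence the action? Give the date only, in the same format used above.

June 17, 2016

The limitation period began to run on April 4, 2013.
30 months from April 4, 2013 is October 4, 2015.
The period was tolled for 257 days by the automatic bankruptcy stay (August 16, 2015 to April 29, 2016), pushing the deadline to June 17, 2016.
Although a criminal prosecution ran from August 1, 2013 to October 3, 2013, the stated rules do not make that a tolling event, so it is disregarded.
Nothing else in the chronology tolls or restarts the period.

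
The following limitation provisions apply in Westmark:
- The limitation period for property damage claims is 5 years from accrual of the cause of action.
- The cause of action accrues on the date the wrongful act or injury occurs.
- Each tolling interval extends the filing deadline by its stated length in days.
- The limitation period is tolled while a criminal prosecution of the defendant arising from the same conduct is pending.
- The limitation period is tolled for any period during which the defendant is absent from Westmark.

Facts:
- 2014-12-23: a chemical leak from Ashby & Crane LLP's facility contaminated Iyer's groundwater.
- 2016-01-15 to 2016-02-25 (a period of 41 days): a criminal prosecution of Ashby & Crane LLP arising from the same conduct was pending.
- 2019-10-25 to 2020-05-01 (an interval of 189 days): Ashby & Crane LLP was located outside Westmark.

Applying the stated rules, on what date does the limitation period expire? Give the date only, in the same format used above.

The claim accrued on 2014-12-23, when the wrongful act occurred.
Adding the 5 years base period to 2014-12-23 gives a deadline of 2019-12-23, before any tolling.
Because the pending criminal prosecution ran from 2016-01-15 to 2016-02-25, the deadline is extended by 41 days to 2020-02-02.
Because the defendant's absence from the jurisdiction ran from 2019-10-25 to 2020-05-01, the deadline is extended by 189 days to 2020-08-09.

2020-08-09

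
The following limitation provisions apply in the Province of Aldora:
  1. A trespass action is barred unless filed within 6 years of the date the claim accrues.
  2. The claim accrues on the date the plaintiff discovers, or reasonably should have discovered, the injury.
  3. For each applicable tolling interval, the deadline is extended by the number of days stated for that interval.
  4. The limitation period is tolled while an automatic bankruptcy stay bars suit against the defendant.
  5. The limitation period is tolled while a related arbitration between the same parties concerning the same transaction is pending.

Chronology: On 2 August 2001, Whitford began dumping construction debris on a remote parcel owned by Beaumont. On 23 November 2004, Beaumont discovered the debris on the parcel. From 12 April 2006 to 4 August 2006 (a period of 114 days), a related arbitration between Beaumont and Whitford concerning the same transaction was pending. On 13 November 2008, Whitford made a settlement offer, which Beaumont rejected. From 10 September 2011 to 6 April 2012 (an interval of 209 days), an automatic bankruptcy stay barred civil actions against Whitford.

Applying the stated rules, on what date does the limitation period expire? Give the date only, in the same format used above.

17 March 2011

Under the discovery rule, the claim accrued on 23 November 2004, when Beaumont discovered the injury — not on the 2 August 2001 date of the underlying act.
The untolled deadline — 6 years after 23 November 2004 — is 23 November 2010.
The pending related arbitration from 12 April 2006 to 4 August 2006 tolled the period for 114 days, extending the deadline to 17 March 2011.
The automatic bankruptcy stay from 10 September 2011 to 6 April 2012 began after the period had already run on 17 March 2011, so it has no tolling effect.
None of the other events listed affects the running of the period under the stated rules.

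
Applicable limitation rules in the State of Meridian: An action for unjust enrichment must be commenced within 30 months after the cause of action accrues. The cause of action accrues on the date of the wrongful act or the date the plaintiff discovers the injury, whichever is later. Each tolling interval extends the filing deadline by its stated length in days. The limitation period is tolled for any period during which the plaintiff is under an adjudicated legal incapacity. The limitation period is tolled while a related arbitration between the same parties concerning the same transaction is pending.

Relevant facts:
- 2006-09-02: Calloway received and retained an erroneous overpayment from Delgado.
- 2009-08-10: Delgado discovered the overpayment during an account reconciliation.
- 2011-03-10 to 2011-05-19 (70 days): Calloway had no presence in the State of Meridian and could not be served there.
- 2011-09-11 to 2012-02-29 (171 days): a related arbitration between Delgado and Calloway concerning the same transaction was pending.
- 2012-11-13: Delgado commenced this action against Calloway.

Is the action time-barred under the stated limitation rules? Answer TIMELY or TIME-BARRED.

TIME-BARRED

The claim accrued on 2009-08-10 — the later of the 2006-09-02 act and the 2009-08-10 discovery.
The untolled deadline — 30 months after 2009-08-10 — is 2012-02-10.
The period was tolled for 171 days by the pending related arbitration (2011-09-11 to 2012-02-29), pushing the deadline to 2012-07-30.
The defendant's absence from the jurisdiction from 2011-03-10 to 2011-05-19 does not toll the period, because no stated rule makes the defendant's absence a tolling event.
The 2012-11-13 filing falls after the 2012-07-30 deadline; the claim is time-barred.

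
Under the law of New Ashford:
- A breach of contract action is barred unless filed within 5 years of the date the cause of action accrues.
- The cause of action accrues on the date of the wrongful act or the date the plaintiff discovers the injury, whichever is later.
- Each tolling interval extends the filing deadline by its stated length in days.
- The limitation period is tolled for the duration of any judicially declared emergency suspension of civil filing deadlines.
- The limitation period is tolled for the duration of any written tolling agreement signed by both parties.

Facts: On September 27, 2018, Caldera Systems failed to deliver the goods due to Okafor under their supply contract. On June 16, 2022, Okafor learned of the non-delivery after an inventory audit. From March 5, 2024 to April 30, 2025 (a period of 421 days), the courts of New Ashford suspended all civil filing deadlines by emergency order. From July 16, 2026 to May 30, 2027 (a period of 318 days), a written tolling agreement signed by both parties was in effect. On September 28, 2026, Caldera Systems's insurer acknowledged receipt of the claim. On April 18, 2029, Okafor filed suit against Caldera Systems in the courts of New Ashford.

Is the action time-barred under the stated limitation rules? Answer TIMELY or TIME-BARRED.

TIMELY

Because discovery on June 16, 2022 post-dates the September 27, 2018 act, accrual under the later-of rule falls on June 16, 2022.
Adding the 5 years base period to June 16, 2022 gives a deadline of June 16, 2027, before any tolling.
Because the emergency suspension of filing deadlines ran from March 5, 2024 to April 30, 2025, the deadline is extended by 421 days to August 10, 2028.
The period was tolled for 318 days by the written tolling agreement (July 16, 2026 to May 30, 2027), pushing the deadline to June 24, 2029.
Nothing else in the chronology tolls or restarts the period.
The April 18, 2029 filing precedes the June 24, 2029 deadline; the claim is timely.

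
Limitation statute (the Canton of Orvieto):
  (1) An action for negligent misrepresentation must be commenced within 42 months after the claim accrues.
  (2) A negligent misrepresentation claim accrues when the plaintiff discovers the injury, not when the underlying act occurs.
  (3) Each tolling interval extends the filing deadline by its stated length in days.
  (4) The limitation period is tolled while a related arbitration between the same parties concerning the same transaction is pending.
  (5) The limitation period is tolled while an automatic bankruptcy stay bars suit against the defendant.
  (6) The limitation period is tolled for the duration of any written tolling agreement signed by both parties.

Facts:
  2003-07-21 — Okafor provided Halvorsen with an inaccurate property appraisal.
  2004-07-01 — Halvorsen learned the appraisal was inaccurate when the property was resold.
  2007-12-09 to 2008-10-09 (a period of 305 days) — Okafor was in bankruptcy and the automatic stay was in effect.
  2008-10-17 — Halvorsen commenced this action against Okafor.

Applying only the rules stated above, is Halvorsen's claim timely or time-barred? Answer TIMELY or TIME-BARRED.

Under the discovery rule, the claim accrued on 2004-07-01, when Halvorsen discovered the injury — not on the 2003-07-21 date of the underlying act.
Adding the 42 months base period to 2004-07-01 gives a deadline of 2008-01-01, before any tolling.
The automatic bankruptcy stay from 2007-12-09 to 2008-10-09 tolled the period for 305 days, extending the deadline to 2008-11-01.
Halvorsen filed on 2008-10-17, before the 2008-11-01 deadline, so the action is timely.

TIMELY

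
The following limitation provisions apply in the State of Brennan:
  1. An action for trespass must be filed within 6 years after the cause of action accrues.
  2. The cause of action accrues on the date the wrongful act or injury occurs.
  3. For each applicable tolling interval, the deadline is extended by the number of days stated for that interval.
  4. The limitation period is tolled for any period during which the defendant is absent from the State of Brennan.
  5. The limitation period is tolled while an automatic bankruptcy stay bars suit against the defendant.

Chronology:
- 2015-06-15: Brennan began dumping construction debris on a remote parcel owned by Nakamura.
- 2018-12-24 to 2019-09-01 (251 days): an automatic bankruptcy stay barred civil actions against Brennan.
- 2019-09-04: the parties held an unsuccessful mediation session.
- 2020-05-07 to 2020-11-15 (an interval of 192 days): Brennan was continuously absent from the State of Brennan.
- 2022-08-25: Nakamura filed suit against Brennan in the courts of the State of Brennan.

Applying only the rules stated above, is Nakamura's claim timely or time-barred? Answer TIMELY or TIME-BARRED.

TIMELY

The limitation period began to run on 2015-06-15.
Adding the 6 years base period to 2015-06-15 gives a deadline of 2021-06-15, before any tolling.
The period was tolled for 251 days by the automatic bankruptcy stay (2018-12-24 to 2019-09-01), pushing the deadline to 2022-02-21.
The defendant's absence from the jurisdiction from 2020-05-07 to 2020-11-15 tolled the period for 192 days, extending the deadline to 2022-09-01.
None of the other events listed affects the running of the period under the stated rules.
The 2022-08-25 filing precedes the 2022-09-01 deadline; the claim is timely.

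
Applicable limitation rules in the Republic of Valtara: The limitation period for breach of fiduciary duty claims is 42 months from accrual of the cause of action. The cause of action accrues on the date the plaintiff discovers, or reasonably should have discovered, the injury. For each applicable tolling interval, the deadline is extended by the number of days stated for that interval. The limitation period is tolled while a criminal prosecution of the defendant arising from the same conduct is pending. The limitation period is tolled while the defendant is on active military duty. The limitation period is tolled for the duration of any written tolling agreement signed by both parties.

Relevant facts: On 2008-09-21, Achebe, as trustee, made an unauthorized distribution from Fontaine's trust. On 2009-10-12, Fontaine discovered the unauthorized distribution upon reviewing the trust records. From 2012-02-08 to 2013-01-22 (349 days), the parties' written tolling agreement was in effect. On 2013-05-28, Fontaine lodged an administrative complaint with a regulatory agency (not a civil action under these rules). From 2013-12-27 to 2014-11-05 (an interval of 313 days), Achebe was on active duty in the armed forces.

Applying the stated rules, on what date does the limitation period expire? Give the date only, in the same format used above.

2015-02-03

Accrual is tied to discovery, so the period began on 2009-10-12 rather than on 2008-09-21 when the act occurred.
42 months from 2009-10-12 is 2013-04-12.
Because the written tolling agreement ran from 2012-02-08 to 2013-01-22, the deadline is extended by 349 days to 2014-03-27.
Because the defendant's active military service ran from 2013-12-27 to 2014-11-05, the deadline is extended by 313 days to 2015-02-03.
Nothing else in the chronology tolls or restarts the period.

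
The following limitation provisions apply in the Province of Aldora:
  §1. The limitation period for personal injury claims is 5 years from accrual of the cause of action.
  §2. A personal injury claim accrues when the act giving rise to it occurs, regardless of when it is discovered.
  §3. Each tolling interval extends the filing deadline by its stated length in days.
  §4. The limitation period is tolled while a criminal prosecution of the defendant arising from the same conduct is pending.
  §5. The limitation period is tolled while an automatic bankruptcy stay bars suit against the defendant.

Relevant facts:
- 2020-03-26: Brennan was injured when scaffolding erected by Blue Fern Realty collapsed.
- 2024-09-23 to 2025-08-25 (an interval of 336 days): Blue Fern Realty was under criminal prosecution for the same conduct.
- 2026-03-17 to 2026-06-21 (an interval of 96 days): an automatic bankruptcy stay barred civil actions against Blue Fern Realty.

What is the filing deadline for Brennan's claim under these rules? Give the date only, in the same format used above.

2026-02-25

The limitation period began to run on 2020-03-26.
5 years from 2020-03-26 is 2025-03-26.
Because the pending criminal prosecution ran from 2024-09-23 to 2025-08-25, the deadline is extended by 336 days to 2026-02-25.
By the time the automatic bankruptcy stay began on 2026-03-17, the limitation period had already expired on 2026-02-25; that interval cannot revive it.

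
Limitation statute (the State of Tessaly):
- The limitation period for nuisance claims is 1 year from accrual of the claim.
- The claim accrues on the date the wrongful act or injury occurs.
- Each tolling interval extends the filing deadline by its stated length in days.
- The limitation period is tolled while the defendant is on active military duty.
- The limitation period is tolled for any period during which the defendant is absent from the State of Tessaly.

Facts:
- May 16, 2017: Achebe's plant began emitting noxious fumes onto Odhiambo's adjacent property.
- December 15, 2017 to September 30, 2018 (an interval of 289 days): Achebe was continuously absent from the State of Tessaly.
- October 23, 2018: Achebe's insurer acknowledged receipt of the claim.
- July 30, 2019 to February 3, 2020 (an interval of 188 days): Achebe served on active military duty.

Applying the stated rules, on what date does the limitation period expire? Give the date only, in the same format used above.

The claim accrued on May 16, 2017, the date of the act.
Adding the 1 year base period to May 16, 2017 gives a deadline of May 16, 2018, before any tolling.
The defendant's absence from the jurisdiction from December 15, 2017 to September 30, 2018 tolled the period for 289 days, extending the deadline to March 1, 2019.
By the time the defendant's active military service began on July 30, 2019, the limitation period had already expired on March 1, 2019; that interval cannot revive it.
None of the other events listed affects the running of the period under the stated rules.

March 1, 2019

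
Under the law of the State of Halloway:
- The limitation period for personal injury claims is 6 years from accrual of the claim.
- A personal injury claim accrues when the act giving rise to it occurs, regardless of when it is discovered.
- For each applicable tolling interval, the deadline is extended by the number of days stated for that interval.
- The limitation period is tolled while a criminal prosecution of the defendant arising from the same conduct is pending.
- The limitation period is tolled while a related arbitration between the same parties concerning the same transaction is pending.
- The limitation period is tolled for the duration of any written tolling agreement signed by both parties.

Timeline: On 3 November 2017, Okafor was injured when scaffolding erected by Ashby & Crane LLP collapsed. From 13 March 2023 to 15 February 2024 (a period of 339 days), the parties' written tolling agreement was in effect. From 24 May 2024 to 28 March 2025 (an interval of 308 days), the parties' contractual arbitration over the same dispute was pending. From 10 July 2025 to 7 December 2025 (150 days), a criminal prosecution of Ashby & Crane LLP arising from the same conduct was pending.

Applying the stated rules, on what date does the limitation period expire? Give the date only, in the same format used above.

8 January 2026

The claim accrued on 3 November 2017, the date of the act.
The untolled deadline — 6 years after 3 November 2017 — is 3 November 2023.
The period was tolled for 339 days by the written tolling agreement (13 March 2023 to 15 February 2024), pushing the deadline to 7 October 2024.
The period was tolled for 308 days by the pending related arbitration (24 May 2024 to 28 March 2025), pushing the deadline to 11 August 2025.
The period was tolled for 150 days by the pending criminal prosecution (10 July 2025 to 7 December 2025), pushing the deadline to 8 January 2026.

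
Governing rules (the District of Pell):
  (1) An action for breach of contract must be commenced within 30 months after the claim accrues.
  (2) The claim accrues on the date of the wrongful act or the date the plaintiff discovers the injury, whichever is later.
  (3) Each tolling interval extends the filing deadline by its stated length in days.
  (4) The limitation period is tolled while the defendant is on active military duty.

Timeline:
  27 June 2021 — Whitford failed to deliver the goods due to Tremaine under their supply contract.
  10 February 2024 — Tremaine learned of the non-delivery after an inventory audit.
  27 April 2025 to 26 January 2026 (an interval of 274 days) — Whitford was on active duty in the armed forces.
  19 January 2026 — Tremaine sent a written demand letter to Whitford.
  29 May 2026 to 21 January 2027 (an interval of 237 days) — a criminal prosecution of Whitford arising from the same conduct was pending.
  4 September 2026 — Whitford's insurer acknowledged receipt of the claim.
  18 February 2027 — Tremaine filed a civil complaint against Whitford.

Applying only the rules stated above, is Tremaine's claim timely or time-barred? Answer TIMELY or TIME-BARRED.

TIMELY

Taking the later of the act (27 June 2021) and discovery (10 February 2024), the claim accrued on 10 February 2024.
Adding the 30 months base period to 10 February 2024 gives a deadline of 10 August 2026, before any tolling.
The period was tolled for 274 days by the defendant's active military service (27 April 2025 to 26 January 2026), pushing the deadline to 11 May 2027.
Although a criminal prosecution ran from 29 May 2026 to 21 January 2027, the stated rules do not make that a tolling event, so it is disregarded.
Nothing else in the chronology tolls or restarts the period.
Filing on 18 February 2027 beat the 11 May 2027 deadline — the action is timely.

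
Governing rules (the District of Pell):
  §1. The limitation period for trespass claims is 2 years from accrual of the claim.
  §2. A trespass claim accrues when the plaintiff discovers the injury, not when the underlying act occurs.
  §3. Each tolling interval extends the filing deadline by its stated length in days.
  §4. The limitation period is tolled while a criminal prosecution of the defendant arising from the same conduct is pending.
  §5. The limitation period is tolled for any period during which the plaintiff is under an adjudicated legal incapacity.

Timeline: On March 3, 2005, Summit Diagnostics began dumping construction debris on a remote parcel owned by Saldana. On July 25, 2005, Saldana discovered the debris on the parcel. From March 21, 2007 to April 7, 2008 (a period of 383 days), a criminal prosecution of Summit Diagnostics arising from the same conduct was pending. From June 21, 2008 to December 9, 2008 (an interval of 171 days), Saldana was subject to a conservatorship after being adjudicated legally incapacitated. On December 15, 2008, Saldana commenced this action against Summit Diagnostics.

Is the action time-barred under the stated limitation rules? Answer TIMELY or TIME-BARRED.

TIMELY

Accrual is tied to discovery, so the period began on July 25, 2005 rather than on March 3, 2005 when the act occurred.
Adding the 2 years base period to July 25, 2005 gives a deadline of July 25, 2007, before any tolling.
The pending criminal prosecution from March 21, 2007 to April 7, 2008 tolled the period for 383 days, extending the deadline to August 11, 2008.
The period was tolled for 171 days by the plaintiff's legal incapacity (June 21, 2008 to December 9, 2008), pushing the deadline to January 29, 2009.
The December 15, 2008 filing precedes the January 29, 2009 deadline; the claim is timely.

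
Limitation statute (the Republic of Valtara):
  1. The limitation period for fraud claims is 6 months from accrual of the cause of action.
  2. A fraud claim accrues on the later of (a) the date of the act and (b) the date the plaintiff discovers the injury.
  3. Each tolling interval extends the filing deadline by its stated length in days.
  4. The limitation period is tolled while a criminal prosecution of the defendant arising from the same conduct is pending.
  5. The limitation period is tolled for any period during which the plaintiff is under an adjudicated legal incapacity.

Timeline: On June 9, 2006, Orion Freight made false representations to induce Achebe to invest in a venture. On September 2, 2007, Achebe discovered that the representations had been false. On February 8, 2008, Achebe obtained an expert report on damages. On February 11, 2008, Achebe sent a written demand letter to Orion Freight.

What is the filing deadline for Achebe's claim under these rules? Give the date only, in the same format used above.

The claim accrued on September 2, 2007 — the later of the June 9, 2006 act and the September 2, 2007 discovery.
The untolled deadline — 6 months after September 2, 2007 — is March 2, 2008.
The other events in the timeline have no effect on the limitation period under the stated rules.

March 2, 2008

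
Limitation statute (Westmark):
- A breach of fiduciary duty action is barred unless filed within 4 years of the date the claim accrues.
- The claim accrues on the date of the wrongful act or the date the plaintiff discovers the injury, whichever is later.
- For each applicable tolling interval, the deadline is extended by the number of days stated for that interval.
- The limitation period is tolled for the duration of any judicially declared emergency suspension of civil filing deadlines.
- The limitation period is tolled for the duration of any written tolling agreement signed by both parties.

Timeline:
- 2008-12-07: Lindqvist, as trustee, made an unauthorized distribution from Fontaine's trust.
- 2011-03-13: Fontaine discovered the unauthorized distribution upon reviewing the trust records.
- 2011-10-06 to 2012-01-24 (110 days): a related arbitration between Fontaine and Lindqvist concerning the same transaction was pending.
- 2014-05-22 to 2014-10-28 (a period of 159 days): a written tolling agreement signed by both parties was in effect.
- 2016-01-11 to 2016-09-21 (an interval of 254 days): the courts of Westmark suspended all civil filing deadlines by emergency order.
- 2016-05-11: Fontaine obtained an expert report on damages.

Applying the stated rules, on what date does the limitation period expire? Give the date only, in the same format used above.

The claim accrued on 2011-03-13 — the later of the 2008-12-07 act and the 2011-03-13 discovery.
Adding the 4 years base period to 2011-03-13 gives a deadline of 2015-03-13, before any tolling.
Because the written tolling agreement ran from 2014-05-22 to 2014-10-28, the deadline is extended by 159 days to 2015-08-19.
By the time the emergency suspension of filing deadlines began on 2016-01-11, the limitation period had already expired on 2015-08-19; that interval cannot revive it.
The pending related arbitration from 2011-10-06 to 2012-01-24 does not toll the period, because no stated rule makes a pending arbitration a tolling event.
The other events in the timeline have no effect on the limitation period under the stated rules.

2015-08-19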